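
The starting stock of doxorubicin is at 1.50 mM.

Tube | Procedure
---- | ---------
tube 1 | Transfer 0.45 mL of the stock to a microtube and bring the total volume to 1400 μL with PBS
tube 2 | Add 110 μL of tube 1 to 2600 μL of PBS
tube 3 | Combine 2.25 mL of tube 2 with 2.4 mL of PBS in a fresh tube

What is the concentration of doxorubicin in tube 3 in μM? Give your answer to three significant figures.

Step 1: 0.45 mL brought to 1400 μL → factor 1.4/0.45 = 3.1111
Step 2: 110 μL + 2600 μL = 2710 μL total → factor 2710/110 = 24.636
Step 3: 2.25 mL + 2.4 mL = 4.65 mL total → factor 4.65/2.25 = 2.0667
Overall dilution factor = 3.1111 × 24.636 × 2.0667 = 158.4
Final = 1.50 mM / 158.4 = 0.009470 mM = 9.47 μM

9.47 μM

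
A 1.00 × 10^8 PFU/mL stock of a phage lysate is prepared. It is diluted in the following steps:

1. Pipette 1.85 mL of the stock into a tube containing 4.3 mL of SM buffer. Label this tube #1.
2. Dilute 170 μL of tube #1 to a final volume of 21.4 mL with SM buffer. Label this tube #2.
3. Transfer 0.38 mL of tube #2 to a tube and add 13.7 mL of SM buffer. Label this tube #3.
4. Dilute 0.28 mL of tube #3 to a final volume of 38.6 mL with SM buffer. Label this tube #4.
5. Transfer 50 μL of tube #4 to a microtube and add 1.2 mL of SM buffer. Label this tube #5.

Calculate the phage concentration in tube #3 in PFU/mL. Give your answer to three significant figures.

Step 1: 1.85 mL + 4.3 mL = 6.15 mL total → factor 6.15/1.85 = 3.3243
Step 2: 170 μL brought to 21.4 mL → factor 21400/170 = 125.88
Step 3: 0.38 mL + 13.7 mL = 14.08 mL total → factor 14.08/0.38 = 37.053
Dilution factor through tube #3 = 3.3243 × 125.88 × 37.053 = 15506
[tube #3] = 1.00 × 10^8 PFU/mL / 15506 = 6.45 × 10^3 PFU/mL

6.45 × 10^3 PFU/mL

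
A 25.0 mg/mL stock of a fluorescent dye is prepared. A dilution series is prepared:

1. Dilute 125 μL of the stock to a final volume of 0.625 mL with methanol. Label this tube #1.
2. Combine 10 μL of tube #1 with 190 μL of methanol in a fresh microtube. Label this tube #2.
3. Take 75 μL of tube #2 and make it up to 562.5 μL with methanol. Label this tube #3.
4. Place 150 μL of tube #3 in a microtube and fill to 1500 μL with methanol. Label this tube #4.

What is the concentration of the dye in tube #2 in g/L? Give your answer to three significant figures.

0.250 g/L

Step 1: 125 μL brought to 0.625 mL → factor 625/125 = 5
Step 2: 10 μL + 190 μL = 200 μL total → factor 200/10 = 20
Dilution factor through tube #2 = 5 × 20 = 100
[tube #2] = 25.0 mg/mL / 100 = 0.2500 mg/mL = 0.250 g/L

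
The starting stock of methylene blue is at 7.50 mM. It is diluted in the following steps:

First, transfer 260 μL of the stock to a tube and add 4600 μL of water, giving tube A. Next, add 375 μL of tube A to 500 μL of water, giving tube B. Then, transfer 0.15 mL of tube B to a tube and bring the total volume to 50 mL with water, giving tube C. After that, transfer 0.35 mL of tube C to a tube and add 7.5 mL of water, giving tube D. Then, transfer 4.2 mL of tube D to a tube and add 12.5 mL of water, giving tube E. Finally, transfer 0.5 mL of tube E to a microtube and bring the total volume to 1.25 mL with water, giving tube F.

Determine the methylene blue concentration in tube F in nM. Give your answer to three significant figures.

2.31 nM

Step 1: 260 μL + 4600 μL = 4860 μL total → factor 4860/260 = 18.692
Step 2: 375 μL + 500 μL = 875 μL total → factor 875/375 = 2.3333
Step 3: 0.15 mL brought to 50 mL → factor 50/0.15 = 333.33
Step 4: 0.35 mL + 7.5 mL = 7.85 mL total → factor 7.85/0.35 = 22.429
Step 5: 4.2 mL + 12.5 mL = 16.7 mL total → factor 16.7/4.2 = 3.9762
Step 6: 0.5 mL brought to 1.25 mL → factor 1.25/0.5 = 2.5
Overall dilution factor = 18.692 × 2.3333 × 333.33 × 22.429 × 3.9762 × 2.5 = 3.2414 × 10^6
Final = 7.50 mM / 3.2414 × 10^6 = 2.314 × 10^-6 mM = 2.31 nM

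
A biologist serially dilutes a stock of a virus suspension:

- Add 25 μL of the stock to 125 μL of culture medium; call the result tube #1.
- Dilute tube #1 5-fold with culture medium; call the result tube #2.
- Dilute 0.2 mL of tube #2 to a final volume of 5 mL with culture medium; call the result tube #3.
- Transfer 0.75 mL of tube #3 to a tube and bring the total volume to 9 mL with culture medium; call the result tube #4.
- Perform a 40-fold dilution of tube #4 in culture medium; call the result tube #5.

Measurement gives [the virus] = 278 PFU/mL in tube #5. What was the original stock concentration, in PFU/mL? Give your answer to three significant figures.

Step 1: 25 μL + 125 μL = 150 μL total → factor 150/25 = 6
Step 2: 5-fold → factor 5
Step 3: 0.2 mL brought to 5 mL → factor 5/0.2 = 25
Step 4: 0.75 mL brought to 9 mL → factor 9/0.75 = 12
Step 5: 40-fold → factor 40
Overall dilution factor = 6 × 5 × 25 × 12 × 40 = 3.6 × 10^5
Stock = 278 PFU/mL × 3.6 × 10^5 = 1.00 × 10^8 PFU/mL

1.00 × 10^8 PFU/mL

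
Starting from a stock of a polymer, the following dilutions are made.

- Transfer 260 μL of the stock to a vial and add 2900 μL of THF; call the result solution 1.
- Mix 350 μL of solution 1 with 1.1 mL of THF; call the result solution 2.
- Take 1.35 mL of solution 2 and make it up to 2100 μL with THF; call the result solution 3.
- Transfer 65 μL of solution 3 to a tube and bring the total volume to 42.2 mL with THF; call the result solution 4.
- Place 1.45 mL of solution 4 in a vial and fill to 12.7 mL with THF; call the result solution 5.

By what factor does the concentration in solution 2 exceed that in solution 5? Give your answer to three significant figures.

Step 1: 260 μL + 2900 μL = 3160 μL total → factor 3160/260 = 12.154
Step 2: 350 μL + 1.1 mL = 1450 μL total → factor 1450/350 = 4.1429
Step 3: 1.35 mL brought to 2100 μL → factor 2.1/1.35 = 1.5556
Step 4: 65 μL brought to 42.2 mL → factor 42200/65 = 649.23
Step 5: 1.45 mL brought to 12.7 mL → factor 12.7/1.45 = 8.7586
Dilution factor to solution 2 = 50.352; to solution 5 = 4.4538 × 10^5
[solution 2]/[solution 5] = (factor to solution 5)/(factor to solution 2) = 4.4538 × 10^5/50.352 = 8.85 × 10^3

8.85 × 10^3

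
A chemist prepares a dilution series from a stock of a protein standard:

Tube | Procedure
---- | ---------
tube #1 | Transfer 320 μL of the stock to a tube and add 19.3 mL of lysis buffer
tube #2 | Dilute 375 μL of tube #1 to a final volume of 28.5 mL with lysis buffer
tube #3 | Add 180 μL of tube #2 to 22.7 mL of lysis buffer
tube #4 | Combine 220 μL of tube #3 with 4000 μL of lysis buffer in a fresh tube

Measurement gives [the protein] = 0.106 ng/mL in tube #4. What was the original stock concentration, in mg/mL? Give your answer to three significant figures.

Step 1: 320 μL + 19.3 mL = 19620 μL total → factor 19620/320 = 61.312
Step 2: 375 μL brought to 28.5 mL → factor 28500/375 = 76
Step 3: 180 μL + 22.7 mL = 22880 μL total → factor 22880/180 = 127.11
Step 4: 220 μL + 4000 μL = 4220 μL total → factor 4220/220 = 19.182
Overall dilution factor = 61.312 × 76 × 127.11 × 19.182 = 1.1362 × 10^7
Stock = 0.106 ng/mL × 1.1362 × 10^7 = 1.204 × 10^6 ng/mL = 1.20 mg/mL

1.20 mg/mL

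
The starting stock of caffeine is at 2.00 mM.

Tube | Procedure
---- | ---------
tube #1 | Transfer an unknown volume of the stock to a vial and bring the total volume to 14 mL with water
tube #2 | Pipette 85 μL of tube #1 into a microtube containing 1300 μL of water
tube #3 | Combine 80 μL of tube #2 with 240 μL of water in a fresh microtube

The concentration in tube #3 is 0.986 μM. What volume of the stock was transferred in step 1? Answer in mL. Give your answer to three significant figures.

0.450 mL

Step 1: v brought to 14 mL → factor = 14 mL/v
Step 2: 85 μL + 1300 μL = 1385 μL total → factor 1385/85 = 16.294
Step 3: 80 μL + 240 μL = 320 μL total → factor 320/80 = 4
Product of known-step factors = 65.176
Overall factor = 2.00 mM / (0.986 μM) = 2028.4
Step-1 factor = 2028.4 / 65.176 = 31.122
v = 14 mL / 31.122 = 0.450 mL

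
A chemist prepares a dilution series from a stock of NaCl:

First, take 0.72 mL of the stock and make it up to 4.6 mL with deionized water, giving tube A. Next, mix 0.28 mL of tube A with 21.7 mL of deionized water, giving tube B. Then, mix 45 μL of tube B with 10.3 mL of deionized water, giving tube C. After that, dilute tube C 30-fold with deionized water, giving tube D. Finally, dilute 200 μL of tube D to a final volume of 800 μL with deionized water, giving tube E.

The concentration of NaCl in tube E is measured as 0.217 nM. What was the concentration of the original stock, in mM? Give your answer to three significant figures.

Step 1: 0.72 mL brought to 4.6 mL → factor 4.6/0.72 = 6.3889
Step 2: 0.28 mL + 21.7 mL = 21.98 mL total → factor 21.98/0.28 = 78.5
Step 3: 45 μL + 10.3 mL = 10345 μL total → factor 10345/45 = 229.89
Step 4: 30-fold → factor 30
Step 5: 200 μL brought to 800 μL → factor 800/200 = 4
Overall dilution factor = 6.3889 × 78.5 × 229.89 × 30 × 4 = 1.3835 × 10^7
Stock = 0.217 nM × 1.3835 × 10^7 = 3.002 × 10^6 nM = 3.00 mM

3.00 mM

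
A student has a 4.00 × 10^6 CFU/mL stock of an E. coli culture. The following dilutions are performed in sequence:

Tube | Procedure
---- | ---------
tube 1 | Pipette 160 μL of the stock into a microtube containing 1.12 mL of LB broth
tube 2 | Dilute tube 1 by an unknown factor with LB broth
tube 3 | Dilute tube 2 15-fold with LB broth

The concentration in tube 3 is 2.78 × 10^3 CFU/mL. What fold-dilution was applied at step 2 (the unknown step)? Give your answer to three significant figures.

12.0-fold

Step 1: 160 μL + 1.12 mL = 1280 μL total → factor 1280/160 = 8
Step 2: unknown factor x
Step 3: 15-fold → factor 15
Product of known-step factors = 120
Overall factor = 4.00 × 10^6 CFU/mL / (2.78 × 10^3 CFU/mL) = 1438.8
x = 1438.8 / 120 = 12.0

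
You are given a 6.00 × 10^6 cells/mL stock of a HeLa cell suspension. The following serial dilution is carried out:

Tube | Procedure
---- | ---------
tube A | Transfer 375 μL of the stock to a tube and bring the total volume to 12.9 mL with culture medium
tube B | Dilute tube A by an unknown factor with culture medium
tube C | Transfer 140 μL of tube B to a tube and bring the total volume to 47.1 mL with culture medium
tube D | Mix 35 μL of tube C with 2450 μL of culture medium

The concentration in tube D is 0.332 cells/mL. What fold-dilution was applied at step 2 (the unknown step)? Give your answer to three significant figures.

22.0-fold

Step 1: 375 μL brought to 12.9 mL → factor 12900/375 = 34.4
Step 2: unknown factor x
Step 3: 140 μL brought to 47.1 mL → factor 47100/140 = 336.43
Step 4: 35 μL + 2450 μL = 2485 μL total → factor 2485/35 = 71
Product of known-step factors = 8.2169 × 10^5
Overall factor = 6.00 × 10^6 cells/mL / (0.332 cells/mL) = 1.8072 × 10^7
x = 1.8072 × 10^7 / 8.2169 × 10^5 = 22.0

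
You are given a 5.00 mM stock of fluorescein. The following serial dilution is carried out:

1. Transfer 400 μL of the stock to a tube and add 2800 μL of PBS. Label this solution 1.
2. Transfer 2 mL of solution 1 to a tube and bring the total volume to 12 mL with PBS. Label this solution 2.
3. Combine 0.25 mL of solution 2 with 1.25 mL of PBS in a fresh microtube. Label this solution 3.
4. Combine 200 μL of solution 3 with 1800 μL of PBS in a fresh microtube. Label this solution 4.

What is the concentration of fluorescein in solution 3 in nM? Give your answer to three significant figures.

Step 1: 400 μL + 2800 μL = 3200 μL total → factor 3200/400 = 8
Step 2: 2 mL brought to 12 mL → factor 12/2 = 6
Step 3: 0.25 mL + 1.25 mL = 1.5 mL total → factor 1.5/0.25 = 6
Dilution factor through solution 3 = 8 × 6 × 6 = 288
[solution 3] = 5.00 mM / 288 = 0.01736 mM = 1.74 × 10^4 nM

1.74 × 10^4 nM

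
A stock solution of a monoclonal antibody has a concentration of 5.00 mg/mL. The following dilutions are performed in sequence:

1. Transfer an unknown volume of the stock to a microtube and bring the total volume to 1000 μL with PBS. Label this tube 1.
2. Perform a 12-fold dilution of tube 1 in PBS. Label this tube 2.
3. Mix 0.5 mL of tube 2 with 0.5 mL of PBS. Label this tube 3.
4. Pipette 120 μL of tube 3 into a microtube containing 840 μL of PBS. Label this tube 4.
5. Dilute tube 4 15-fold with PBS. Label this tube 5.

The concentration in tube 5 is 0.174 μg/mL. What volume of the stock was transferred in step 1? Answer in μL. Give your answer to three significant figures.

100 μL

Step 1: v brought to 1000 μL → factor = 1000 μL/v
Step 2: 12-fold → factor 12
Step 3: 0.5 mL + 0.5 mL = 1 mL total → factor 1/0.5 = 2
Step 4: 120 μL + 840 μL = 960 μL total → factor 960/120 = 8
Step 5: 15-fold → factor 15
Product of known-step factors = 2880
Overall factor = 5.00 mg/mL / (0.174 μg/mL) = 28736
Step-1 factor = 28736 / 2880 = 9.9777
v = 1000 μL / 9.9777 = 100 μL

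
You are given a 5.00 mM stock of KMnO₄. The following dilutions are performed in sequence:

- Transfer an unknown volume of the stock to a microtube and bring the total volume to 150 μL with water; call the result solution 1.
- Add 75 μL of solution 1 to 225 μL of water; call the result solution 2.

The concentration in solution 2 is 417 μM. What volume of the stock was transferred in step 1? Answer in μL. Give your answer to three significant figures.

Step 1: v brought to 150 μL → factor = 150 μL/v
Step 2: 75 μL + 225 μL = 300 μL total → factor 300/75 = 4
Product of known-step factors = 4
Overall factor = 5.00 mM / (417 μM) = 11.99
Step-1 factor = 11.99 / 4 = 2.9976
v = 150 μL / 2.9976 = 50.0 μL

50.0 μL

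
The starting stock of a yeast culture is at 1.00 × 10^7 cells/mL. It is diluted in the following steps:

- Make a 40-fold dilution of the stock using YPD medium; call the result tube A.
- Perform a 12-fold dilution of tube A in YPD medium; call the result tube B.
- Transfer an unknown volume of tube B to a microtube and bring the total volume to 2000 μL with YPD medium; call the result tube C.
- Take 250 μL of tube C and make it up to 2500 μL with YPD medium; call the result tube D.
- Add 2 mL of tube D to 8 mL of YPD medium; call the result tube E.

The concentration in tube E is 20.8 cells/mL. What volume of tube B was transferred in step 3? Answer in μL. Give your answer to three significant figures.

99.8 μL

Step 1: 40-fold → factor 40
Step 2: 12-fold → factor 12
Step 3: v brought to 2000 μL → factor = 2000 μL/v
Step 4: 250 μL brought to 2500 μL → factor 2500/250 = 10
Step 5: 2 mL + 8 mL = 10 mL total → factor 10/2 = 5
Product of known-step factors = 24000
Overall factor = 1.00 × 10^7 cells/mL / (20.8 cells/mL) = 4.8077 × 10^5
Step-3 factor = 4.8077 × 10^5 / 24000 = 20.032
v = 2000 μL / 20.032 = 99.8 μL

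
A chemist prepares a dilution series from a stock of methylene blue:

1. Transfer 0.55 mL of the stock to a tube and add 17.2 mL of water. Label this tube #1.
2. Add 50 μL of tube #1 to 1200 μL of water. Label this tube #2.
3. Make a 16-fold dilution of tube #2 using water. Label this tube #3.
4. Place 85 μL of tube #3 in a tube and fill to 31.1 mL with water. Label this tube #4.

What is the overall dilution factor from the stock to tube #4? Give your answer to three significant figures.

4.72 × 10^6

Step 1: 0.55 mL + 17.2 mL = 17.75 mL total → factor 17.75/0.55 = 32.273
Step 2: 50 μL + 1200 μL = 1250 μL total → factor 1250/50 = 25
Step 3: 16-fold → factor 16
Step 4: 85 μL brought to 31.1 mL → factor 31100/85 = 365.88
Overall dilution factor = 32.273 × 25 × 16 × 365.88 = 4.7232 × 10^6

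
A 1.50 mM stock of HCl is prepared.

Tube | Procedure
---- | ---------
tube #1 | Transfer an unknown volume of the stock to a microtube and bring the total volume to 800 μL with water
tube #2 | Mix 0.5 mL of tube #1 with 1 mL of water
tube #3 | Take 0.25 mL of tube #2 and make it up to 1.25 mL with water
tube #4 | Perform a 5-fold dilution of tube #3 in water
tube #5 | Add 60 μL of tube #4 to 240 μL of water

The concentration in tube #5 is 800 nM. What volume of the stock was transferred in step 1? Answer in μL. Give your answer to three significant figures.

160 μL

Step 1: v brought to 800 μL → factor = 800 μL/v
Step 2: 0.5 mL + 1 mL = 1.5 mL total → factor 1.5/0.5 = 3
Step 3: 0.25 mL brought to 1.25 mL → factor 1.25/0.25 = 5
Step 4: 5-fold → factor 5
Step 5: 60 μL + 240 μL = 300 μL total → factor 300/60 = 5
Product of known-step factors = 375
Overall factor = 1.50 mM / (800 nM) = 1875
Step-1 factor = 1875 / 375 = 5
v = 800 μL / 5 = 160 μL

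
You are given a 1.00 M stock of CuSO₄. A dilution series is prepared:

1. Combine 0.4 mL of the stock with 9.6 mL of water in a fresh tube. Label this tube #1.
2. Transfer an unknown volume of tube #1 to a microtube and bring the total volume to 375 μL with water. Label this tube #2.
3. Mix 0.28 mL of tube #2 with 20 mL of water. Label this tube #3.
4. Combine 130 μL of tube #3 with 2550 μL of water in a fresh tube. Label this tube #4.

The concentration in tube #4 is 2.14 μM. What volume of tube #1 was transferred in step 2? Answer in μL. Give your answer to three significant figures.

30.0 μL

Step 1: 0.4 mL + 9.6 mL = 10 mL total → factor 10/0.4 = 25
Step 2: v brought to 375 μL → factor = 375 μL/v
Step 3: 0.28 mL + 20 mL = 20.28 mL total → factor 20.28/0.28 = 72.429
Step 4: 130 μL + 2550 μL = 2680 μL total → factor 2680/130 = 20.615
Product of known-step factors = 37329
Overall factor = 1.00 M / (2.14 μM) = 4.6729 × 10^5
Step-2 factor = 4.6729 × 10^5 / 37329 = 12.518
v = 375 μL / 12.518 = 30.0 μL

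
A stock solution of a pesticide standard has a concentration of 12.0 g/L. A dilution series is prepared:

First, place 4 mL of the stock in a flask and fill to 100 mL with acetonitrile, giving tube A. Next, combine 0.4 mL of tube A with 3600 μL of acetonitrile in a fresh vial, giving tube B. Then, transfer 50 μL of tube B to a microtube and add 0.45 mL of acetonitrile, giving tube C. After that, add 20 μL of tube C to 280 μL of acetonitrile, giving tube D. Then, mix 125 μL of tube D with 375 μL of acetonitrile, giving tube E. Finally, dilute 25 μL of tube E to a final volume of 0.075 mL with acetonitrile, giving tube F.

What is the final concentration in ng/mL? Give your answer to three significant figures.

Step 1: 4 mL brought to 100 mL → factor 100/4 = 25
Step 2: 0.4 mL + 3600 μL = 4 mL total → factor 4/0.4 = 10
Step 3: 50 μL + 0.45 mL = 500 μL total → factor 500/50 = 10
Step 4: 20 μL + 280 μL = 300 μL total → factor 300/20 = 15
Step 5: 125 μL + 375 μL = 500 μL total → factor 500/125 = 4
Step 6: 25 μL brought to 0.075 mL → factor 75/25 = 3
Overall dilution factor = 25 × 10 × 10 × 15 × 4 × 3 = 4.5 × 10^5
Final = 12.0 g/L / 4.5 × 10^5 = 2.667 × 10^-5 g/L = 26.7 ng/mL

26.7 ng/mL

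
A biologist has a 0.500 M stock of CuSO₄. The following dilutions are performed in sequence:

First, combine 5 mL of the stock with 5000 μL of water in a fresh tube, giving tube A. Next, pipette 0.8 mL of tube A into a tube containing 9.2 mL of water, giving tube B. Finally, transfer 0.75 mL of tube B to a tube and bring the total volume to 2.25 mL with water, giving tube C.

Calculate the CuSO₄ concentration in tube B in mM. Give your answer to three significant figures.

20.0 mM

Step 1: 5 mL + 5000 μL = 10 mL total → factor 10/5 = 2
Step 2: 0.8 mL + 9.2 mL = 10 mL total → factor 10/0.8 = 12.5
Dilution factor through tube B = 2 × 12.5 = 25
[tube B] = 0.500 M / 25 = 0.02000 M = 20.0 mM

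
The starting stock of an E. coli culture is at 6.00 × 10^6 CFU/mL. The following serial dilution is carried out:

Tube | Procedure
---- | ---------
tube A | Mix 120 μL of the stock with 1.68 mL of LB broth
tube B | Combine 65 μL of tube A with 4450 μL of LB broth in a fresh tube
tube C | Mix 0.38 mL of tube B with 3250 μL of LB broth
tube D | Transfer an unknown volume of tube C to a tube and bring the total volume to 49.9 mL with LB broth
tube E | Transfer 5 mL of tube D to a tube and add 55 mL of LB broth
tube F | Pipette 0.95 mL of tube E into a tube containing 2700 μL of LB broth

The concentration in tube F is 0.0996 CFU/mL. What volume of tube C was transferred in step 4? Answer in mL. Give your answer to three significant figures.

Step 1: 120 μL + 1.68 mL = 1800 μL total → factor 1800/120 = 15
Step 2: 65 μL + 4450 μL = 4515 μL total → factor 4515/65 = 69.462
Step 3: 0.38 mL + 3250 μL = 3.63 mL total → factor 3.63/0.38 = 9.5526
Step 4: v brought to 49.9 mL → factor = 49.9 mL/v
Step 5: 5 mL + 55 mL = 60 mL total → factor 60/5 = 12
Step 6: 0.95 mL + 2700 μL = 3.65 mL total → factor 3.65/0.95 = 3.8421
Product of known-step factors = 4.5889 × 10^5
Overall factor = 6.00 × 10^6 CFU/mL / (0.0996 CFU/mL) = 6.0241 × 10^7
Step-4 factor = 6.0241 × 10^7 / 4.5889 × 10^5 = 131.28
v = 49.9 mL / 131.28 = 0.380 mL

0.380 mL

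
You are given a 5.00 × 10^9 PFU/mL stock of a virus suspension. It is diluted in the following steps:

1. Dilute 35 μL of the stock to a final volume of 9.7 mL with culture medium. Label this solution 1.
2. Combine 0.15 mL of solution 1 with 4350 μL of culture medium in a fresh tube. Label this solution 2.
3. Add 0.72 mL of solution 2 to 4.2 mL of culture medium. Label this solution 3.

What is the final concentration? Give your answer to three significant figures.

8.80 × 10^4 PFU/mL

Step 1: 35 μL brought to 9.7 mL → factor 9700/35 = 277.14
Step 2: 0.15 mL + 4350 μL = 4.5 mL total → factor 4.5/0.15 = 30
Step 3: 0.72 mL + 4.2 mL = 4.92 mL total → factor 4.92/0.72 = 6.8333
Overall dilution factor = 277.14 × 30 × 6.8333 = 56814
Final = 5.00 × 10^9 PFU/mL / 56814 = 8.80 × 10^4 PFU/mL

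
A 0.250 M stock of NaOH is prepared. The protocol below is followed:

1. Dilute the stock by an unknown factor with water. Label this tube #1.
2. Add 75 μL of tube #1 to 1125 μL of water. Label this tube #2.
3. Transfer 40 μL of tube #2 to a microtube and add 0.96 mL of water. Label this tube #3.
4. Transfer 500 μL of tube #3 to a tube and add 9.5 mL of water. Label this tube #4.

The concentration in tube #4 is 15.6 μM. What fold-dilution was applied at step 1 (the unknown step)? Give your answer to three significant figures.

Step 1: unknown factor x
Step 2: 75 μL + 1125 μL = 1200 μL total → factor 1200/75 = 16
Step 3: 40 μL + 0.96 mL = 1000 μL total → factor 1000/40 = 25
Step 4: 500 μL + 9.5 mL = 10000 μL total → factor 10000/500 = 20
Product of known-step factors = 8000
Overall factor = 0.250 M / (15.6 μM) = 16026
x = 16026 / 8000 = 2.00

2.00-fold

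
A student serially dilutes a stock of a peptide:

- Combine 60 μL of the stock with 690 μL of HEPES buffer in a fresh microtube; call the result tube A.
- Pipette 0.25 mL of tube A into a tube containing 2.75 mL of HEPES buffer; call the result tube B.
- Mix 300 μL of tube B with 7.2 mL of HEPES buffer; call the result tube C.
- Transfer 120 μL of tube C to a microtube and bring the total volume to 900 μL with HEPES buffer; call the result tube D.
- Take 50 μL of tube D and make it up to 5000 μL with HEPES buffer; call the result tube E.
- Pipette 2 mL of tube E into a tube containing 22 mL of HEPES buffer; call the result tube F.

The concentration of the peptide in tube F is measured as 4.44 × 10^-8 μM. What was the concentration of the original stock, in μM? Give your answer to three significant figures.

Step 1: 60 μL + 690 μL = 750 μL total → factor 750/60 = 12.5
Step 2: 0.25 mL + 2.75 mL = 3 mL total → factor 3/0.25 = 12
Step 3: 300 μL + 7.2 mL = 7500 μL total → factor 7500/300 = 25
Step 4: 120 μL brought to 900 μL → factor 900/120 = 7.5
Step 5: 50 μL brought to 5000 μL → factor 5000/50 = 100
Step 6: 2 mL + 22 mL = 24 mL total → factor 24/2 = 12
Overall dilution factor = 12.5 × 12 × 25 × 7.5 × 100 × 12 = 3.375 × 10^7
Stock = 4.44 × 10^-8 μM × 3.375 × 10^7 = 1.50 μM

1.50 μM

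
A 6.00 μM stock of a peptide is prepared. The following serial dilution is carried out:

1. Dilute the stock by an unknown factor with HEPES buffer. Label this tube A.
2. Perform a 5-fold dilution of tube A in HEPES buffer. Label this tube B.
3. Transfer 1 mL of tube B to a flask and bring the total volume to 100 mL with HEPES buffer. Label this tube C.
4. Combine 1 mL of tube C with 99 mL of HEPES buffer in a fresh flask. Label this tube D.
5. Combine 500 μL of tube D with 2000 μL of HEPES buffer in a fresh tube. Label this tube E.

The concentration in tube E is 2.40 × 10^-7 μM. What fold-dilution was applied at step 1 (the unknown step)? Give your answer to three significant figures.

100-fold

Step 1: unknown factor x
Step 2: 5-fold → factor 5
Step 3: 1 mL brought to 100 mL → factor 100/1 = 100
Step 4: 1 mL + 99 mL = 100 mL total → factor 100/1 = 100
Step 5: 500 μL + 2000 μL = 2500 μL total → factor 2500/500 = 5
Product of known-step factors = 2.5 × 10^5
Overall factor = 6.00 μM / (2.40 × 10^-7 μM) = 2.5 × 10^7
x = 2.5 × 10^7 / 2.5 × 10^5 = 100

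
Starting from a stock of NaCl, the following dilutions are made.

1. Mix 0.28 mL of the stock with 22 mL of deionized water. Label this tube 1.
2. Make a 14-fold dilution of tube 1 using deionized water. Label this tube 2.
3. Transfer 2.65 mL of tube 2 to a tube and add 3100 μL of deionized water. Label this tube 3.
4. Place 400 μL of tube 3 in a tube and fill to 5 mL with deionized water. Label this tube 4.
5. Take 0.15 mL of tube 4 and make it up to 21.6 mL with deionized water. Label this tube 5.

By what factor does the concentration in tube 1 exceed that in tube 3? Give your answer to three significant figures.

Step 1: 0.28 mL + 22 mL = 22.28 mL total → factor 22.28/0.28 = 79.571
Step 2: 14-fold → factor 14
Step 3: 2.65 mL + 3100 μL = 5.75 mL total → factor 5.75/2.65 = 2.1698
Dilution factor to tube 1 = 79.571; to tube 3 = 2417.2
[tube 1]/[tube 3] = (factor to tube 3)/(factor to tube 1) = 2417.2/79.571 = 30.4

30.4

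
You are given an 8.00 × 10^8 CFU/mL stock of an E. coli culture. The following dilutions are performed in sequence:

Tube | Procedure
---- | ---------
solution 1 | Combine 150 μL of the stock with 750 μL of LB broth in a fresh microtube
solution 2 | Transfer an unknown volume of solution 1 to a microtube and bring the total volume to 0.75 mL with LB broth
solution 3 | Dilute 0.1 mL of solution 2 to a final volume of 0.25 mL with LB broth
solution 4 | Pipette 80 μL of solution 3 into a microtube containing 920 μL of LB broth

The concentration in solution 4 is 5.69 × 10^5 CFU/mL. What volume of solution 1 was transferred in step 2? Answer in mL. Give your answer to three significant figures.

0.100 mL

Step 1: 150 μL + 750 μL = 900 μL total → factor 900/150 = 6
Step 2: v brought to 0.75 mL → factor = 0.75 mL/v
Step 3: 0.1 mL brought to 0.25 mL → factor 0.25/0.1 = 2.5
Step 4: 80 μL + 920 μL = 1000 μL total → factor 1000/80 = 12.5
Product of known-step factors = 187.5
Overall factor = 8.00 × 10^8 CFU/mL / (5.69 × 10^5 CFU/mL) = 1406
Step-2 factor = 1406 / 187.5 = 7.4985
v = 0.75 mL / 7.4985 = 0.100 mL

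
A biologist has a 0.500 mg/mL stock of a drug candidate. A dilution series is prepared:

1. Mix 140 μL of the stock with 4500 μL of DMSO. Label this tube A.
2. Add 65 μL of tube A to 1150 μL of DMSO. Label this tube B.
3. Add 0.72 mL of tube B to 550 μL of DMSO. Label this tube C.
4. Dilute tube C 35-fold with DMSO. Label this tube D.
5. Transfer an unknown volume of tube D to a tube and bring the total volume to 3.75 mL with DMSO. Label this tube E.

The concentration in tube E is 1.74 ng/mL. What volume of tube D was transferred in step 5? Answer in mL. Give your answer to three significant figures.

Step 1: 140 μL + 4500 μL = 4640 μL total → factor 4640/140 = 33.143
Step 2: 65 μL + 1150 μL = 1215 μL total → factor 1215/65 = 18.692
Step 3: 0.72 mL + 550 μL = 1.27 mL total → factor 1.27/0.72 = 1.7639
Step 4: 35-fold → factor 35
Step 5: v brought to 3.75 mL → factor = 3.75 mL/v
Product of known-step factors = 38247
Overall factor = 0.500 mg/mL / (1.74 ng/mL) = 2.8736 × 10^5
Step-5 factor = 2.8736 × 10^5 / 38247 = 7.5133
v = 3.75 mL / 7.5133 = 0.499 mL

0.499 mL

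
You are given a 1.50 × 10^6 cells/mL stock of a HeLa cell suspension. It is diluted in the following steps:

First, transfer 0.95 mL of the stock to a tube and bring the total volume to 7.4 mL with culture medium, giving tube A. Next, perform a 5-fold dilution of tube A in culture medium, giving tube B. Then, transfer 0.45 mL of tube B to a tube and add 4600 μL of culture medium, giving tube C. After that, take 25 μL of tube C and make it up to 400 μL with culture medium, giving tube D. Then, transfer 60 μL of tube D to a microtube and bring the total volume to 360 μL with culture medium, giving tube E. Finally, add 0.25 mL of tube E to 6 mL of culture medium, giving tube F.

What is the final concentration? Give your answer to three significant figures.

Step 1: 0.95 mL brought to 7.4 mL → factor 7.4/0.95 = 7.7895
Step 2: 5-fold → factor 5
Step 3: 0.45 mL + 4600 μL = 5.05 mL total → factor 5.05/0.45 = 11.222
Step 4: 25 μL brought to 400 μL → factor 400/25 = 16
Step 5: 60 μL brought to 360 μL → factor 360/60 = 6
Step 6: 0.25 mL + 6 mL = 6.25 mL total → factor 6.25/0.25 = 25
Overall dilution factor = 7.7895 × 5 × 11.222 × 16 × 6 × 25 = 1.049 × 10^6
Final = 1.50 × 10^6 cells/mL / 1.049 × 10^6 = 1.43 cells/mL

1.43 cells/mL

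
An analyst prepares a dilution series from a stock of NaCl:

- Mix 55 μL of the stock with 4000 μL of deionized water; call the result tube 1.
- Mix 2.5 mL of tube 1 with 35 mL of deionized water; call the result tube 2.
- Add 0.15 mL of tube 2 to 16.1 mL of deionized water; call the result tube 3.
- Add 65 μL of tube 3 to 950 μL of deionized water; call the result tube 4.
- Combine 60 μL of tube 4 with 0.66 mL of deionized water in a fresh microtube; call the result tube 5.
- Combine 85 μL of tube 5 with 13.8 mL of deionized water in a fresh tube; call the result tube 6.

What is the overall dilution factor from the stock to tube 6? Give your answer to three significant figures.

3.67 × 10^9

Step 1: 55 μL + 4000 μL = 4055 μL total → factor 4055/55 = 73.727
Step 2: 2.5 mL + 35 mL = 37.5 mL total → factor 37.5/2.5 = 15
Step 3: 0.15 mL + 16.1 mL = 16.25 mL total → factor 16.25/0.15 = 108.33
Step 4: 65 μL + 950 μL = 1015 μL total → factor 1015/65 = 15.615
Step 5: 60 μL + 0.66 mL = 720 μL total → factor 720/60 = 12
Step 6: 85 μL + 13.8 mL = 13885 μL total → factor 13885/85 = 163.35
Overall dilution factor = 73.727 × 15 × 108.33 × 15.615 × 12 × 163.35 = 3.6673 × 10^9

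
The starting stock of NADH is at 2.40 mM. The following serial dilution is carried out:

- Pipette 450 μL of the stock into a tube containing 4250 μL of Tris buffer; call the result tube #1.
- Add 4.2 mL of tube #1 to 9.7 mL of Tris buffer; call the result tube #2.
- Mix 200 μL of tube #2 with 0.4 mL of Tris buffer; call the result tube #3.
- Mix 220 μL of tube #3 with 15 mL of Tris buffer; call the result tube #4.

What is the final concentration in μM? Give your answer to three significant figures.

0.335 μM

Step 1: 450 μL + 4250 μL = 4700 μL total → factor 4700/450 = 10.444
Step 2: 4.2 mL + 9.7 mL = 13.9 mL total → factor 13.9/4.2 = 3.3095
Step 3: 200 μL + 0.4 mL = 600 μL total → factor 600/200 = 3
Step 4: 220 μL + 15 mL = 15220 μL total → factor 15220/220 = 69.182
Overall dilution factor = 10.444 × 3.3095 × 3 × 69.182 = 7174
Final = 2.40 mM / 7174 = 0.0003345 mM = 0.335 μM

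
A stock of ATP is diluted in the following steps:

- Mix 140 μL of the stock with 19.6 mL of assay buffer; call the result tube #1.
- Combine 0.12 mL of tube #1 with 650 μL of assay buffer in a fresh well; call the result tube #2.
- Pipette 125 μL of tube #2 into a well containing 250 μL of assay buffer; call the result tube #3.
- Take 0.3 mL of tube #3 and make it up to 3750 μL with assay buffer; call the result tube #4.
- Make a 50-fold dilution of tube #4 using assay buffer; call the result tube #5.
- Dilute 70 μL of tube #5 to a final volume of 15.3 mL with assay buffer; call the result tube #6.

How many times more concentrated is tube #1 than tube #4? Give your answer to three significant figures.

Step 1: 140 μL + 19.6 mL = 19740 μL total → factor 19740/140 = 141
Step 2: 0.12 mL + 650 μL = 0.77 mL total → factor 0.77/0.12 = 6.4167
Step 3: 125 μL + 250 μL = 375 μL total → factor 375/125 = 3
Step 4: 0.3 mL brought to 3750 μL → factor 3.75/0.3 = 12.5
Dilution factor to tube #1 = 141; to tube #4 = 33928
[tube #1]/[tube #4] = (factor to tube #4)/(factor to tube #1) = 33928/141 = 241

241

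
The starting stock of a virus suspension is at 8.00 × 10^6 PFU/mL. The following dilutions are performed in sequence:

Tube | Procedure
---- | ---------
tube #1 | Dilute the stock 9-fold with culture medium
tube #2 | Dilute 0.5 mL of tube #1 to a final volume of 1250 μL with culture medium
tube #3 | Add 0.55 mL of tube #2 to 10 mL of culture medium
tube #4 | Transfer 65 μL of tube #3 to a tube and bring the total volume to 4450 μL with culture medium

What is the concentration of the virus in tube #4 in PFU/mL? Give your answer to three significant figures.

271 PFU/mL

Step 1: 9-fold → factor 9
Step 2: 0.5 mL brought to 1250 μL → factor 1.25/0.5 = 2.5
Step 3: 0.55 mL + 10 mL = 10.55 mL total → factor 10.55/0.55 = 19.182
Step 4: 65 μL brought to 4450 μL → factor 4450/65 = 68.462
Overall dilution factor = 9 × 2.5 × 19.182 × 68.462 = 29547
Final = 8.00 × 10^6 PFU/mL / 29547 = 271 PFU/mL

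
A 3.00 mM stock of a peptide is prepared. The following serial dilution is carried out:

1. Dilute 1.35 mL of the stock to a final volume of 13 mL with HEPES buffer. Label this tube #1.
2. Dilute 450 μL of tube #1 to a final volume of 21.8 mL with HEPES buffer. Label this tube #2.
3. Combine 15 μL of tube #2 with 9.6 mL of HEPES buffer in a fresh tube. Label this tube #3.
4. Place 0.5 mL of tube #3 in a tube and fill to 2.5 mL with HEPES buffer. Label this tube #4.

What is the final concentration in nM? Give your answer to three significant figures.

Step 1: 1.35 mL brought to 13 mL → factor 13/1.35 = 9.6296
Step 2: 450 μL brought to 21.8 mL → factor 21800/450 = 48.444
Step 3: 15 μL + 9.6 mL = 9615 μL total → factor 9615/15 = 641
Step 4: 0.5 mL brought to 2.5 mL → factor 2.5/0.5 = 5
Overall dilution factor = 9.6296 × 48.444 × 641 × 5 = 1.4951 × 10^6
Final = 3.00 mM / 1.4951 × 10^6 = 2.007 × 10^-6 mM = 2.01 nM

2.01 nM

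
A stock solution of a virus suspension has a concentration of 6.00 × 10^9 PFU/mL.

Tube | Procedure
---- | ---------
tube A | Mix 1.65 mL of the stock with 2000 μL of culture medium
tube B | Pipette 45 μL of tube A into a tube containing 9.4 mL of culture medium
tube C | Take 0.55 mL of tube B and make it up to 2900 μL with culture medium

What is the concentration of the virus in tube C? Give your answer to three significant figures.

2.45 × 10^6 PFU/mL

Step 1: 1.65 mL + 2000 μL = 3.65 mL total → factor 3.65/1.65 = 2.2121
Step 2: 45 μL + 9.4 mL = 9445 μL total → factor 9445/45 = 209.89
Step 3: 0.55 mL brought to 2900 μL → factor 2.9/0.55 = 5.2727
Overall dilution factor = 2.2121 × 209.89 × 5.2727 = 2448.1
Final = 6.00 × 10^9 PFU/mL / 2448.1 = 2.45 × 10^6 PFU/mL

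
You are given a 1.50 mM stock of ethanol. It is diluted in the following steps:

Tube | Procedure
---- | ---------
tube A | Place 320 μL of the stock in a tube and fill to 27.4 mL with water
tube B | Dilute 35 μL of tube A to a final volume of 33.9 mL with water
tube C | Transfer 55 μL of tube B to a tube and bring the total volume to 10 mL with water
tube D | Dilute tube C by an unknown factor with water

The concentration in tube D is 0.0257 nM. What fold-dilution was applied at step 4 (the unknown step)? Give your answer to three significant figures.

Step 1: 320 μL brought to 27.4 mL → factor 27400/320 = 85.625
Step 2: 35 μL brought to 33.9 mL → factor 33900/35 = 968.57
Step 3: 55 μL brought to 10 mL → factor 10000/55 = 181.82
Step 4: unknown factor x
Product of known-step factors = 1.5079 × 10^7
Overall factor = 1.50 mM / (0.0257 nM) = 5.8366 × 10^7
x = 5.8366 × 10^7 / 1.5079 × 10^7 = 3.87

3.87-fold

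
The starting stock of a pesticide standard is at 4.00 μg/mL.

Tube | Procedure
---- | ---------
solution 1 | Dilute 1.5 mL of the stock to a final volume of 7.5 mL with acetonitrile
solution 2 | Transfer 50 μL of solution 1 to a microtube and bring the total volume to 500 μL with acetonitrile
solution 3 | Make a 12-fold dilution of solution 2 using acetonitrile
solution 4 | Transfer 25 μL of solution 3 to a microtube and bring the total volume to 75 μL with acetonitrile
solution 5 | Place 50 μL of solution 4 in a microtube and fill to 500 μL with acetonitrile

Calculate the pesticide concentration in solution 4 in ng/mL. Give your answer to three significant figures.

2.22 ng/mL

Step 1: 1.5 mL brought to 7.5 mL → factor 7.5/1.5 = 5
Step 2: 50 μL brought to 500 μL → factor 500/50 = 10
Step 3: 12-fold → factor 12
Step 4: 25 μL brought to 75 μL → factor 75/25 = 3
Dilution factor through solution 4 = 5 × 10 × 12 × 3 = 1800
[solution 4] = 4.00 μg/mL / 1800 = 0.002222 μg/mL = 2.22 ng/mL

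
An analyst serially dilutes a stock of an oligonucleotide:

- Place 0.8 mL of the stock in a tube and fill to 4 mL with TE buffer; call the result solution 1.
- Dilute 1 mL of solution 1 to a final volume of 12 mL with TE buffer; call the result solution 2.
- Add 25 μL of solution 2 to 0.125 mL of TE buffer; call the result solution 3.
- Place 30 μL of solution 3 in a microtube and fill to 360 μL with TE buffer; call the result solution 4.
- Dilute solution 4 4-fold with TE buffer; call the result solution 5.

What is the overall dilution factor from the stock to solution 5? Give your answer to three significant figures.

Step 1: 0.8 mL brought to 4 mL → factor 4/0.8 = 5
Step 2: 1 mL brought to 12 mL → factor 12/1 = 12
Step 3: 25 μL + 0.125 mL = 150 μL total → factor 150/25 = 6
Step 4: 30 μL brought to 360 μL → factor 360/30 = 12
Step 5: 4-fold → factor 4
Overall dilution factor = 5 × 12 × 6 × 12 × 4 = 17280

1.73 × 10^4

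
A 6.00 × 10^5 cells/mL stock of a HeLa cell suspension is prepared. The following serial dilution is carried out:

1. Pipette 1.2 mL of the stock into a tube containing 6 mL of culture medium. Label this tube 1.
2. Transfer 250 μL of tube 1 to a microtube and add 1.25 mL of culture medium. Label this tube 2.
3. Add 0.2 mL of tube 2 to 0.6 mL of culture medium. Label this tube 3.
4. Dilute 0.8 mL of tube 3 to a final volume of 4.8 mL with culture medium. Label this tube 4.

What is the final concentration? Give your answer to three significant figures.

Step 1: 1.2 mL + 6 mL = 7.2 mL total → factor 7.2/1.2 = 6
Step 2: 250 μL + 1.25 mL = 1500 μL total → factor 1500/250 = 6
Step 3: 0.2 mL + 0.6 mL = 0.8 mL total → factor 0.8/0.2 = 4
Step 4: 0.8 mL brought to 4.8 mL → factor 4.8/0.8 = 6
Overall dilution factor = 6 × 6 × 4 × 6 = 864
Final = 6.00 × 10^5 cells/mL / 864 = 694 cells/mL

694 cells/mL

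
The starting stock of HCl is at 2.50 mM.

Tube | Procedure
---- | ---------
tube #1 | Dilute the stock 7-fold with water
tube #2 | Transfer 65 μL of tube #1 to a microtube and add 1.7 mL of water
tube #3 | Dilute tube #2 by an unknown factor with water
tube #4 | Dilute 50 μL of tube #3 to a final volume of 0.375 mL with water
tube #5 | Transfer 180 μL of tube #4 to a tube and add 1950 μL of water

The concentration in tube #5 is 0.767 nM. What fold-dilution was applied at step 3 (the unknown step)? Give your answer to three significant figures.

Step 1: 7-fold → factor 7
Step 2: 65 μL + 1.7 mL = 1765 μL total → factor 1765/65 = 27.154
Step 3: unknown factor x
Step 4: 50 μL brought to 0.375 mL → factor 375/50 = 7.5
Step 5: 180 μL + 1950 μL = 2130 μL total → factor 2130/180 = 11.833
Product of known-step factors = 16869
Overall factor = 2.50 mM / (0.767 nM) = 3.2595 × 10^6
x = 3.2595 × 10^6 / 16869 = 193

193-fold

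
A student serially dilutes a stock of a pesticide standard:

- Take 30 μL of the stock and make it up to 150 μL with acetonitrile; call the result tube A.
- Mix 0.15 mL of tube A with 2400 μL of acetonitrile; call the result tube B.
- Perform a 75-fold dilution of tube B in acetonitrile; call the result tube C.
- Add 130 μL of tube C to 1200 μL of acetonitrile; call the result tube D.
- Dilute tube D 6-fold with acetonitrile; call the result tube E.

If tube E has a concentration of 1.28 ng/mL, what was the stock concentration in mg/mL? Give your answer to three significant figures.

0.501 mg/mL

Step 1: 30 μL brought to 150 μL → factor 150/30 = 5
Step 2: 0.15 mL + 2400 μL = 2.55 mL total → factor 2.55/0.15 = 17
Step 3: 75-fold → factor 75
Step 4: 130 μL + 1200 μL = 1330 μL total → factor 1330/130 = 10.231
Step 5: 6-fold → factor 6
Overall dilution factor = 5 × 17 × 75 × 10.231 × 6 = 3.9133 × 10^5
Stock = 1.28 ng/mL × 3.9133 × 10^5 = 5.009 × 10^5 ng/mL = 0.501 mg/mL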